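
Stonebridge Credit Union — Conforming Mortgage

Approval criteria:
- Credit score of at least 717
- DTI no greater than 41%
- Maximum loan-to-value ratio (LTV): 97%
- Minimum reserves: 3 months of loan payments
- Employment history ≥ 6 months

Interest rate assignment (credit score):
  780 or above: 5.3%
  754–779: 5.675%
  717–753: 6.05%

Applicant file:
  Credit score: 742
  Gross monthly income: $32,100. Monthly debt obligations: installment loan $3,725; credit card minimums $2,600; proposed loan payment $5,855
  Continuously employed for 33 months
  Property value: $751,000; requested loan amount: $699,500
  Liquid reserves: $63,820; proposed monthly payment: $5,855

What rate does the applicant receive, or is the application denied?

Credit score 742 ≥ 717 (meets minimum)
Liquid reserves cover 63,820/5,855 = 10.9 months — ≥ 3 required
Employment 33 ≥ 6 months
LTV = 699,500/751,000 = 93.1% ≤ 97%
Total monthly debts = (3,725 + 2,600 + 5,855) = 12,180. Debt-to-income = 12,180/32,100 = 37.9% — meets 41% limit
All requirements met. Score 742 falls in the 717–753 tier → 6.05%.

Approved at 6.05%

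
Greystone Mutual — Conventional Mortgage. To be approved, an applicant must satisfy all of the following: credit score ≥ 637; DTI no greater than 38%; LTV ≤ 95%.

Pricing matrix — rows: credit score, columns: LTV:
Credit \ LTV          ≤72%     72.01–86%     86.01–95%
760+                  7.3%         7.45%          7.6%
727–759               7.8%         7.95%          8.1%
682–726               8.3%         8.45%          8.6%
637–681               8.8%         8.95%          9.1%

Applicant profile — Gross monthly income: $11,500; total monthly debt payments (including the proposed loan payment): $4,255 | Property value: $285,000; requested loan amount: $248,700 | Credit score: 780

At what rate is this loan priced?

7.6%

Credit score 780 ≥ 637; DTI = 4,255/11,500 = 37% ≤ 38%
LTV: 248,700 ÷ 285,000 = 87.3%, within 95% cap
Row: 780 falls in 760+. Column: 87.3% falls in 86.01–95%. Rate = 7.6%.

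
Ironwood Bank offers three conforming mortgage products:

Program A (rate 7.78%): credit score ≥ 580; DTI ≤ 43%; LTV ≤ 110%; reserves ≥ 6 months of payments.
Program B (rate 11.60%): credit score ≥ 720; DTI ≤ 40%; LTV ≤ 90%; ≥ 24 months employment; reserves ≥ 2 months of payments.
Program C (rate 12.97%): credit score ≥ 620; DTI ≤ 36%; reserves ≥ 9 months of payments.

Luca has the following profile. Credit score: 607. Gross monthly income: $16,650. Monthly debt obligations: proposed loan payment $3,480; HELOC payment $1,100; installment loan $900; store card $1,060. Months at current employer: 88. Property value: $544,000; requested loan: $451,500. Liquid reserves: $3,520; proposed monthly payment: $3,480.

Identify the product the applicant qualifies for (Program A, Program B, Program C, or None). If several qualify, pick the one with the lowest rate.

None

Total debts = (3,480 + 1,100 + 900 + 1,060) = 6,540; DTI = 6,540/16,650 = 39.3%.
LTV = 451,500/544,000 = 83%.
Reserves = 3,520/3,480 = 1.0 months.
Program A: score 607 ≥ 580; DTI 39.3% ≤ 43%; LTV 83% ≤ 110%; reserves 1.0 < 6 mo → does not qualify.
Program B: score 607 < 720; DTI 39.3% ≤ 40%; LTV 83% ≤ 90%; employment 88 ≥ 24 mo; reserves 1.0 < 2 mo → does not qualify.
Program C: score 607 < 620; DTI 39.3% > 36%; reserves 1.0 < 9 mo → does not qualify.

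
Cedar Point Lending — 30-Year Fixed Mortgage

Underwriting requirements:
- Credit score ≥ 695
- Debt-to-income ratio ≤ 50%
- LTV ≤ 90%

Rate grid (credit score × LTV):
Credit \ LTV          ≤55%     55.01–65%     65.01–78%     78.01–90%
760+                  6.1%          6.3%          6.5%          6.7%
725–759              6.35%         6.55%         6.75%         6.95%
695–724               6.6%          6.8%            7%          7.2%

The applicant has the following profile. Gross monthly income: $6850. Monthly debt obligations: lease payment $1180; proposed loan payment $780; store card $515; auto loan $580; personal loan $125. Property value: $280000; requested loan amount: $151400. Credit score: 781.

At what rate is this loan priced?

Credit score 781 ≥ 695; Total monthly debts = (1,180 + 780 + 515 + 580 + 125) = 3,180. Debt-to-income = 3,180/6,850 = 46.4% — meets 50% limit
LTV = 151,400/280,000 = 54.1% ≤ 90%
Score 781 is in the 760+ band; LTV 54.1% is in the ≤55% band → 6.1%.

6.1%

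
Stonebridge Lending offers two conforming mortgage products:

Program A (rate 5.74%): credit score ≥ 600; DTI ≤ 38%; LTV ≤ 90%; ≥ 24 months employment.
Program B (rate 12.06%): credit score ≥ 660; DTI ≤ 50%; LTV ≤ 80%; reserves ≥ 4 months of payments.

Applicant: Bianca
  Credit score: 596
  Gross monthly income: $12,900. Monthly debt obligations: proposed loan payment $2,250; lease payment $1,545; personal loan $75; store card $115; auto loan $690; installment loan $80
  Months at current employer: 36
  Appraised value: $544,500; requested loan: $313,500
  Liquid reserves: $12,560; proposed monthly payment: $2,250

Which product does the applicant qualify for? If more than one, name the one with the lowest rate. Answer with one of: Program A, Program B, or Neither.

Neither

Total debts = (2,250 + 1,545 + 75 + 115 + 690 + 80) = 4,755; DTI = 4,755/12,900 = 36.9%.
LTV = 313,500/544,500 = 57.6%.
Reserves = 12,560/2,250 = 5.6 months.
Program A: score 596 < 600; DTI 36.9% ≤ 38%; LTV 57.6% ≤ 90%; employment 36 ≥ 24 mo → does not qualify.
Program B: score 596 < 660; DTI 36.9% ≤ 50%; LTV 57.6% ≤ 80%; reserves 5.6 ≥ 4 mo → does not qualify.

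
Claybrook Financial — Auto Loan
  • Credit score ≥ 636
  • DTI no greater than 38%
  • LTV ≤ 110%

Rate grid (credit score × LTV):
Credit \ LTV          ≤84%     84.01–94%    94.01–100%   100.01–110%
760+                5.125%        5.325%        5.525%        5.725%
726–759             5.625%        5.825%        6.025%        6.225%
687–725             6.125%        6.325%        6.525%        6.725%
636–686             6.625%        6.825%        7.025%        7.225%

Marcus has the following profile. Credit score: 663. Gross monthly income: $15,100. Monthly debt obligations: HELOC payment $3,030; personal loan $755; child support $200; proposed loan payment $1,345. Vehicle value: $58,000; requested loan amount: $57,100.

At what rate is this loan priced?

7.025%

Credit score 663 ≥ 636; Total monthly debts = (3,030 + 755 + 200 + 1,345) = 5,330. DTI = 5,330/15,100 = 35.3% ≤ 38%
LTV: 57,100 ÷ 58,000 = 98.4%, within 110% cap
Credit 663 → row 636–686; LTV 98.4% → column 94.01–100%. Grid cell → 7.025%.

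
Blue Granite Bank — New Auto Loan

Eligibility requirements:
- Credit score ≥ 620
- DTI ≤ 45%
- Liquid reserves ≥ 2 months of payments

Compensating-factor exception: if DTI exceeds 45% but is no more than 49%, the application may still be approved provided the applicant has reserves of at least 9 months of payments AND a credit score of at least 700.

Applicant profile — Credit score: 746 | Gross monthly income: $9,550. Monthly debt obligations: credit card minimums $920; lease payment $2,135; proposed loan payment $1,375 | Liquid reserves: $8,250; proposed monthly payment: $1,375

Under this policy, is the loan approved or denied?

Denied

Credit score 746 ≥ 620 (meets base)
Total debts = (920 + 2,135 + 1,375) = 4,430. DTI: 4,430 ÷ 9,550 = 46.4%, over the 45% base limit.
Reserves: 8,250 ÷ 1,375 = 6.0 months (meets 2-month minimum)
DTI 46.4% is within the 45%–49% exception band; checking compensating factors.
Override check — reserves: 6.0 mo (short of 9); score: 746 (ok).
Override conditions not both satisfied; exception does not apply.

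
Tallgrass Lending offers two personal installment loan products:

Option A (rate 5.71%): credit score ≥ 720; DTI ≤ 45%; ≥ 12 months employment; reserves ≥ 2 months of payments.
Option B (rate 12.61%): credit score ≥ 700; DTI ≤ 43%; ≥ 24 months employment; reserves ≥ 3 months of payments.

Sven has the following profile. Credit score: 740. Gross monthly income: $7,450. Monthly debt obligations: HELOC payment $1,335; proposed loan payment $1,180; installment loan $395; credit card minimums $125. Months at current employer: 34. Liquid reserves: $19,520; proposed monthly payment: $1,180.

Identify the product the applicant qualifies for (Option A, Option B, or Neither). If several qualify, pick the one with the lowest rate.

Option A

Total debts = (1,335 + 1,180 + 395 + 125) = 3,035; DTI = 3,035/7,450 = 40.7%.
Reserves = 19,520/1,180 = 16.5 months.
Option A: score 740 ≥ 720; DTI 40.7% ≤ 45%; employment 34 ≥ 12 mo; reserves 16.5 ≥ 2 mo → qualifies.
Option B: score 740 ≥ 700; DTI 40.7% ≤ 43%; employment 34 ≥ 24 mo; reserves 16.5 ≥ 3 mo → qualifies.
Qualifying: Option A, Option B. Lowest rate is 5.71% → Option A.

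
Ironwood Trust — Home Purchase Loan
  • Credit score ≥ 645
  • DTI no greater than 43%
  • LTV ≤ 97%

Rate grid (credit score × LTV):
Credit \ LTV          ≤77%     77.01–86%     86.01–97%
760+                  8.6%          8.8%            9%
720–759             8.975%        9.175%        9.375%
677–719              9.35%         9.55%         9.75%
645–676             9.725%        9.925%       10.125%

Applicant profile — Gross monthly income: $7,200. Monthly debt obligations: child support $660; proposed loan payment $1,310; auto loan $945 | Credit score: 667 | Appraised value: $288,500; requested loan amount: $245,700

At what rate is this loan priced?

9.925%

Credit score 667 ≥ 645; Total monthly debts = (660 + 1,310 + 945) = 2,915. DTI: 2,915 ÷ 7,200 = 40.5%, within the 43% cap
LTV = 245,700/288,500 = 85.2% ≤ 97%
Credit 667 → row 645–676; LTV 85.2% → column 77.01–86%. Grid cell → 9.925%.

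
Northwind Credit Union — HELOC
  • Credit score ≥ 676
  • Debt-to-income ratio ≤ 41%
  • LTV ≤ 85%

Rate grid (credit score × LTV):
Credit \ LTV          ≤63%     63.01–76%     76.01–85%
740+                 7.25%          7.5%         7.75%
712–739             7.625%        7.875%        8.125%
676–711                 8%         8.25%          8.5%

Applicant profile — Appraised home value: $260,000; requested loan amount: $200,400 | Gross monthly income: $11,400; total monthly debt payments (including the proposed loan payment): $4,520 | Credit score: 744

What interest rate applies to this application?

7.75%

Credit score 744 ≥ 676; DTI: 4,520 ÷ 11,400 = 39.6%, within the 41% cap
Loan-to-value = 200,400/260,000 = 77.1% — pass (85% max)
Score 744 is in the 740+ band; LTV 77.1% is in the 76.01–85% band → 7.75%.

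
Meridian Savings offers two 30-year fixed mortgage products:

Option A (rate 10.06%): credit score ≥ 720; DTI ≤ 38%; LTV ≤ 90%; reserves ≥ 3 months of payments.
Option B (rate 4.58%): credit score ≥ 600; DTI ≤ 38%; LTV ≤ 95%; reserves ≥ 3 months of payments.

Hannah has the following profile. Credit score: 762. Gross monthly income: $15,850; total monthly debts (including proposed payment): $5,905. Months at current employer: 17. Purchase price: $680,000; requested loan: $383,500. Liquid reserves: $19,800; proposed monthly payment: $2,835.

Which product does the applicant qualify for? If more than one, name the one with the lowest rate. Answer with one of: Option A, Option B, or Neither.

DTI = 5,905/15,850 = 37.3%.
LTV = 383,500/680,000 = 56.4%.
Reserves = 19,800/2,835 = 7.0 months.
Option A: score 762 ≥ 720; DTI 37.3% ≤ 38%; LTV 56.4% ≤ 90%; reserves 7.0 ≥ 3 mo → qualifies.
Option B: score 762 ≥ 600; DTI 37.3% ≤ 38%; LTV 56.4% ≤ 95%; reserves 7.0 ≥ 3 mo → qualifies.
Qualifying: Option A, Option B. Lowest rate is 4.58% → Option B.

Option B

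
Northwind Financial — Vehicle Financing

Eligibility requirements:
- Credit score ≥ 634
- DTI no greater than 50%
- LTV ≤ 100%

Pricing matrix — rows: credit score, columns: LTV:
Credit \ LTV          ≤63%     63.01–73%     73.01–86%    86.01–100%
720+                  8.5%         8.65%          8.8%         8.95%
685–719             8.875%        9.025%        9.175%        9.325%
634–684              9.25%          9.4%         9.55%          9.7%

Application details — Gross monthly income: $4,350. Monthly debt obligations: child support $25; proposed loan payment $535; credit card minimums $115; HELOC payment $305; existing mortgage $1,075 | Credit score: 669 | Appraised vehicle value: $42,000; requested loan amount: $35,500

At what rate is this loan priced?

Credit score 669 ≥ 634; Total monthly debts = (25 + 535 + 115 + 305 + 1,075) = 2,055. Debt-to-income = 2,055/4,350 = 47.2% — meets 50% limit
LTV: 35,500 ÷ 42,000 = 84.5%, within 100% cap
Row: 669 falls in 634–684. Column: 84.5% falls in 73.01–86%. Rate = 9.55%.

9.55%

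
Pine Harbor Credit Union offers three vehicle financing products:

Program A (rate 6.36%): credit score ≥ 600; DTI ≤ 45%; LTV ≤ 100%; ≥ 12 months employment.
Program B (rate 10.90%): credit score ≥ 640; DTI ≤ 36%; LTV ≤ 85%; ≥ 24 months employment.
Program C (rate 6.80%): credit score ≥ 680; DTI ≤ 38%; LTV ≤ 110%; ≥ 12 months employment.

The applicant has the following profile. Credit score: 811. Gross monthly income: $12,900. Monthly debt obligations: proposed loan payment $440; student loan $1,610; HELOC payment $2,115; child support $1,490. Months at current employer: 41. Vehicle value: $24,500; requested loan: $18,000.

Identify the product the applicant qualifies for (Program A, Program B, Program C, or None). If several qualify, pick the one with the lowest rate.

Program A

Total debts = (440 + 1,610 + 2,115 + 1,490) = 5,655; DTI = 5,655/12,900 = 43.8%.
LTV = 18,000/24,500 = 73.5%.
Program A: score 811 ≥ 600; DTI 43.8% ≤ 45%; LTV 73.5% ≤ 100%; employment 41 ≥ 12 mo → qualifies.
Program B: score 811 ≥ 640; DTI 43.8% > 36%; LTV 73.5% ≤ 85%; employment 41 ≥ 24 mo → does not qualify.
Program C: score 811 ≥ 680; DTI 43.8% > 38%; LTV 73.5% ≤ 110%; employment 41 ≥ 12 mo → does not qualify.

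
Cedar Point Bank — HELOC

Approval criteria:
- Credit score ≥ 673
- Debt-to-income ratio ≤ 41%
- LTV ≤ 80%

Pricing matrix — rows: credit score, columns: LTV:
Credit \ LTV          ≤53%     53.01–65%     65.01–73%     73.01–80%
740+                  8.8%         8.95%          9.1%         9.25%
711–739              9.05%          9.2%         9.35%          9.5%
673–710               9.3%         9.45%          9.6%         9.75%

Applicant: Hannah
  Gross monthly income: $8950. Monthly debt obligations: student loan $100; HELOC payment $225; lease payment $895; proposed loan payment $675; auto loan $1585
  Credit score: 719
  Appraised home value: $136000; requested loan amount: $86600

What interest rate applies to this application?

Credit score 719 ≥ 673; Total monthly debts = (100 + 225 + 895 + 675 + 1,585) = 3,480. DTI = 3,480/8,950 = 38.9% ≤ 41%
LTV = 86,600/136,000 = 63.7% ≤ 80%
Row: 719 falls in 711–739. Column: 63.7% falls in 53.01–65%. Rate = 9.2%.

9.2%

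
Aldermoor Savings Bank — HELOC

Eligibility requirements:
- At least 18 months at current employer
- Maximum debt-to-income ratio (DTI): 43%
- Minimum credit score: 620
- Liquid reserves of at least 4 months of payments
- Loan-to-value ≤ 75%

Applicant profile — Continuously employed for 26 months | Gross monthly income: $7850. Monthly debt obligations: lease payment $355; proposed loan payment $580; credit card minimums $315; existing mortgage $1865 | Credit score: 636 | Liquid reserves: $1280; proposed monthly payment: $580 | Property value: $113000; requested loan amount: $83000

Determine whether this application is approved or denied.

Denied

Employment 26 ≥ 18 months
Total monthly debts = (355 + 580 + 315 + 1,865) = 3,115. DTI: 3,115 ÷ 7,850 = 39.7%, within the 43% cap
Credit score 636 ≥ 620 (meets)
Liquid reserves cover 1,280/580 = 2.2 months — < 4 required
Loan-to-value = 83,000/113,000 = 73.5% — pass (75% max)
Fails on reserves.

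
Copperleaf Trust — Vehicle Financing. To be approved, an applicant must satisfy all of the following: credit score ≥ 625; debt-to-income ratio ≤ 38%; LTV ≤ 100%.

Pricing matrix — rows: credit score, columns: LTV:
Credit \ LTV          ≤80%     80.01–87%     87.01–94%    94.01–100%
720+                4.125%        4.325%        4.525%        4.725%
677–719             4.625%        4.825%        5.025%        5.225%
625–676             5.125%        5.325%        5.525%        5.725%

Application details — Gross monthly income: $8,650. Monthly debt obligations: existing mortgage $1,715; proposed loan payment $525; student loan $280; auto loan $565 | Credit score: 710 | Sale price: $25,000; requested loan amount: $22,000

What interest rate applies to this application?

Credit score 710 ≥ 625; Total monthly debts = (1,715 + 525 + 280 + 565) = 3,085. DTI: 3,085 ÷ 8,650 = 35.7%, within the 38% cap
Loan-to-value = 22,000/25,000 = 88% — pass (100% max)
Credit 710 → row 677–719; LTV 88% → column 87.01–94%. Grid cell → 5.025%.

5.025%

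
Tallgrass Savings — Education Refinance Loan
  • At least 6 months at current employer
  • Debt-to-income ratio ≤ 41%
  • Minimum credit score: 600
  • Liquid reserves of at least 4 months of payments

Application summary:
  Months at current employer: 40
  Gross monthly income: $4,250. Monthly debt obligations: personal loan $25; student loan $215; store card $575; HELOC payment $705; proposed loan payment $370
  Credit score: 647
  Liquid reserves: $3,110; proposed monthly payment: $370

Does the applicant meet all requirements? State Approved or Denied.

Denied

Employment 40 ≥ 6 months
Total monthly debts = (25 + 215 + 575 + 705 + 370) = 1,890. DTI = 1,890/4,250 = 44.5% > 41%
Credit score 647 ≥ 600 (meets)
Reserves: 3,110 ÷ 370 = 8.4 months (meets 4-month minimum)
Fails on DTI.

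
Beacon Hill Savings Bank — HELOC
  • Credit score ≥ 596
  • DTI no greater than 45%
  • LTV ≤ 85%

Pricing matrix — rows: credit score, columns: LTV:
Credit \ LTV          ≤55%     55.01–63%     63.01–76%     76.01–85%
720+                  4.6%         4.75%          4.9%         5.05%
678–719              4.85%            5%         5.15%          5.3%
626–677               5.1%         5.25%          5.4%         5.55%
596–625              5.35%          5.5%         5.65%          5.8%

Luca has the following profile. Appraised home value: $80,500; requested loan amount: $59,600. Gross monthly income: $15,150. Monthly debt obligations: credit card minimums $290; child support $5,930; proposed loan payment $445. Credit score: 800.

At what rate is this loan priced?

Credit score 800 ≥ 596; Total monthly debts = (290 + 5,930 + 445) = 6,665. DTI = 6,665/15,150 = 44% ≤ 45%
LTV = 59,600/80,500 = 74% ≤ 85%
Row: 800 falls in 720+. Column: 74% falls in 63.01–76%. Rate = 4.9%.

4.9%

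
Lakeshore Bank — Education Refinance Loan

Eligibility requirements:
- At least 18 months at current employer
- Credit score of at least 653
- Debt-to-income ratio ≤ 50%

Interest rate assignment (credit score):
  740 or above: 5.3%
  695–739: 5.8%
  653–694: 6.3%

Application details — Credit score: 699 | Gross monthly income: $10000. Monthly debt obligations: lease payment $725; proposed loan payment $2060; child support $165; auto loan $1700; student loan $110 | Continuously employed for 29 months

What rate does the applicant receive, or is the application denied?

Credit score 699 ≥ 653 (meets minimum)
Employment 29 ≥ 18 months
Total monthly debts = (725 + 2,060 + 165 + 1,700 + 110) = 4,760. Debt-to-income = 4,760/10,000 = 47.6% — meets 50% limit
All requirements met. Score 699 falls in the 695–739 tier → 5.8%.

Approved at 5.8%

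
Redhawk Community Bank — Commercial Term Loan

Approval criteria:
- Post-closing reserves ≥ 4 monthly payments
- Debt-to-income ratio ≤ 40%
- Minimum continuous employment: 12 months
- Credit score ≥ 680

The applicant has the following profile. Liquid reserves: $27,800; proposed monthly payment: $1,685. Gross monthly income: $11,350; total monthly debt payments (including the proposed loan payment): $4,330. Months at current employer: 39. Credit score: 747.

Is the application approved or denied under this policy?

Approved

Reserves = 27,800/1,685 = 16.5 months ≥ 4
DTI: 4,330 ÷ 11,350 = 38.1%, within the 40% cap
Employment 39 ≥ 12 months
Credit score 747 ≥ 680 (meets)
All criteria satisfied.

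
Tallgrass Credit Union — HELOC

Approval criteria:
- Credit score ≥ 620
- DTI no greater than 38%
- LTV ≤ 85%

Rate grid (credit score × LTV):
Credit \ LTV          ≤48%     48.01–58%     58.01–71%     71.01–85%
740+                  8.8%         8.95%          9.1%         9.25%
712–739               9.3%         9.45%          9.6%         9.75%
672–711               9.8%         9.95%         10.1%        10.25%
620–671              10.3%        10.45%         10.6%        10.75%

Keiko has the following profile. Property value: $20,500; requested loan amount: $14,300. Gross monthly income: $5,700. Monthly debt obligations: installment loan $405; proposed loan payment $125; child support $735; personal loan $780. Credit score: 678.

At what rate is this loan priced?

10.1%

Credit score 678 ≥ 620; Total monthly debts = (405 + 125 + 735 + 780) = 2,045. DTI: 2,045 ÷ 5,700 = 35.9%, within the 38% cap
LTV: 14,300 ÷ 20,500 = 69.8%, within 85% cap
Score 678 is in the 672–711 band; LTV 69.8% is in the 58.01–71% band → 10.1%.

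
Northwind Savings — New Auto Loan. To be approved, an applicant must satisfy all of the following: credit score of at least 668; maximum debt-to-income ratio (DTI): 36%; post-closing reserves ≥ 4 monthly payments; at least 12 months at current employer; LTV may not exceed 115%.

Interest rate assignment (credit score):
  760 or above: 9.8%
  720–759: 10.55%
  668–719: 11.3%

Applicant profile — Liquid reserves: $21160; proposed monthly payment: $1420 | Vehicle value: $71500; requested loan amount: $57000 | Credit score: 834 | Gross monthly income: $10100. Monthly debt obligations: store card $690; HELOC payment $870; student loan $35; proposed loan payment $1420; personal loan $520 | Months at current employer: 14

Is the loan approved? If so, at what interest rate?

Approved at 9.8%

Credit score 834 ≥ 668 (meets minimum)
Employment 14 ≥ 12 months
Total monthly debts = (690 + 870 + 35 + 1,420 + 520) = 3,535. DTI = 3,535/10,100 = 35% ≤ 36%
Reserves: 21,160 ÷ 1,420 = 14.9 months (meets 4-month minimum)
LTV: 57,000 ÷ 71,500 = 79.7%, within 115% cap
All requirements met. Score 834 falls in the 760 or above tier → 9.8%.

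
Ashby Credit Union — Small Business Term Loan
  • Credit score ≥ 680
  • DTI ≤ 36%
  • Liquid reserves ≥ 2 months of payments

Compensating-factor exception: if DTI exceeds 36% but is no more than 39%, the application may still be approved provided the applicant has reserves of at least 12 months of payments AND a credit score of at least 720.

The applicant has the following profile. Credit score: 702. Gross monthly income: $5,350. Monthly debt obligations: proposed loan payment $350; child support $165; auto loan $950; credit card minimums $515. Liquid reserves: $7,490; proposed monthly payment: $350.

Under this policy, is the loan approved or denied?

Credit score 702 ≥ 680 (meets base)
Total debts = (350 + 165 + 950 + 515) = 1,980. DTI: 1,980 ÷ 5,350 = 37%, over the 36% base limit.
Liquid reserves cover 7,490/350 = 21.4 months — ≥ 2 required
DTI 37% is within the 36%–39% exception band; checking compensating factors.
Override check — reserves: 21.4 mo (ok); score: 702 (below 720).
Compensating-factor requirement not fully met.

Denied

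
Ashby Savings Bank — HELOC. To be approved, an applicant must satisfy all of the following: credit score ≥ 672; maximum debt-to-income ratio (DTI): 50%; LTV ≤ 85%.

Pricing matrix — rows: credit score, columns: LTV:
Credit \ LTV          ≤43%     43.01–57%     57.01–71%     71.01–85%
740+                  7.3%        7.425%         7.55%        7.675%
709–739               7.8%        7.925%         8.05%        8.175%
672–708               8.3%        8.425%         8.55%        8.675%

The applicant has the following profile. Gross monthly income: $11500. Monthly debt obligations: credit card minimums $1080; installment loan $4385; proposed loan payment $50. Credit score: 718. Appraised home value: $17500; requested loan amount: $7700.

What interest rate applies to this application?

Credit score 718 ≥ 672; Total monthly debts = (1,080 + 4,385 + 50) = 5,515. DTI: 5,515 ÷ 11,500 = 48%, within the 50% cap
LTV = 7,700/17,500 = 44% ≤ 85%
Score 718 is in the 709–739 band; LTV 44% is in the 43.01–57% band → 7.925%.

7.925%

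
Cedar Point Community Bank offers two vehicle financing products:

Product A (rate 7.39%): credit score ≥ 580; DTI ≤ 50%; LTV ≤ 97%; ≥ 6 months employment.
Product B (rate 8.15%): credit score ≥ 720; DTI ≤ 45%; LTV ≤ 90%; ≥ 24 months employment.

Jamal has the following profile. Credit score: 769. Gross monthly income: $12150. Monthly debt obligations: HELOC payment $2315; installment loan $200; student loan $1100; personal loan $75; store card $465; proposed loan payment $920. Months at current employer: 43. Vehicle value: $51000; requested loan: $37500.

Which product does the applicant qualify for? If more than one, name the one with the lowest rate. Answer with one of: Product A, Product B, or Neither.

Total debts = (2,315 + 200 + 1,100 + 75 + 465 + 920) = 5,075; DTI = 5,075/12,150 = 41.8%.
LTV = 37,500/51,000 = 73.5%.
Product A: score 769 ≥ 580; DTI 41.8% ≤ 50%; LTV 73.5% ≤ 97%; employment 43 ≥ 6 mo → qualifies.
Product B: score 769 ≥ 720; DTI 41.8% ≤ 45%; LTV 73.5% ≤ 90%; employment 43 ≥ 24 mo → qualifies.
Qualifying: Product A, Product B. Lowest rate is 7.39% → Product A.

Product A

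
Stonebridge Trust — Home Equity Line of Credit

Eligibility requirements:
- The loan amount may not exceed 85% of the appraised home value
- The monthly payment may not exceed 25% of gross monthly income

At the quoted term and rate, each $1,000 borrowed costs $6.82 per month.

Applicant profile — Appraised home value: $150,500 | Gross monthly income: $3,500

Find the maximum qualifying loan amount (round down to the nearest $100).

$127,900

Payment cap: 25% × $3,500 = $875/month.
At $6.82 per $1,000, that supports 875/6.82 × 1,000 ≈ $128,299 → $128,200.
LTV cap: 85% × $150,500 = $127,925 → $127,900.
Binding constraint: loan-to-value.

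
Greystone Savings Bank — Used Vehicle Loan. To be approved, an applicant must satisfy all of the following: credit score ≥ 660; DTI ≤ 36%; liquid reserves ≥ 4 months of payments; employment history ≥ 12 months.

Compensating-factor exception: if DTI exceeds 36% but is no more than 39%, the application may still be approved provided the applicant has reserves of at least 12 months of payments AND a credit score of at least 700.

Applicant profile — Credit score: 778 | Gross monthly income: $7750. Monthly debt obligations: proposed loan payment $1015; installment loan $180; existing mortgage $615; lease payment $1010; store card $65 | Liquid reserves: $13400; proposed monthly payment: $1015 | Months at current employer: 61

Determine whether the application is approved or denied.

Credit score 778 ≥ 660 (meets base)
Total debts = (1,015 + 180 + 615 + 1,010 + 65) = 2,885. DTI = 2,885/7,750 = 37.2% > 36% — standard DTI limit exceeded.
Liquid reserves cover 13,400/1,015 = 13.2 months — ≥ 4 required
Employment 61 ≥ 12 months
37.2% falls in the override range (36%–39%), so the compensating-factor test applies.
Reserves 13.2 ≥ 12 months; credit score 778 ≥ 700.
Both compensating conditions met → exception applies.

Approved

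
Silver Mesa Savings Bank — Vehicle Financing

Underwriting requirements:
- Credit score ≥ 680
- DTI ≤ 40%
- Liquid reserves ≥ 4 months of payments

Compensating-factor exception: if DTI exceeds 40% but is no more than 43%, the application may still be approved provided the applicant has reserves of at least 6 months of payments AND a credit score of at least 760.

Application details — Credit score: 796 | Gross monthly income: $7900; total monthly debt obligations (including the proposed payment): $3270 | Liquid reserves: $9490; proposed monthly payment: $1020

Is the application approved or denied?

Credit score 796 ≥ 680 (meets base)
DTI = 3,270/7,900 = 41.4% > 40% — standard DTI limit exceeded.
Reserves = 9,490/1,020 = 9.3 months ≥ 4
41.4% falls in the override range (40%–43%), so the compensating-factor test applies.
Reserves 9.3 ≥ 6 months; credit score 796 ≥ 760.
Both compensating conditions met → exception applies.

Approved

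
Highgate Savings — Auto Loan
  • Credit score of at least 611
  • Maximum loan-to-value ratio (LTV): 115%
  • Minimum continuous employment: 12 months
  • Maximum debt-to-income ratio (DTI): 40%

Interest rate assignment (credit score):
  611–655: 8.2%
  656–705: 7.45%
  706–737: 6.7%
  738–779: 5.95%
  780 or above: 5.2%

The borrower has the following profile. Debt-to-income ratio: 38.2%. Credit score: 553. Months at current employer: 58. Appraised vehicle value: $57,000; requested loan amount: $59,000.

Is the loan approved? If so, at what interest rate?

Denied

Credit score 553 < 611 (below minimum)
DTI 38.2% is within the 40% limit
Loan-to-value = 59,000/57,000 = 103.5% — pass (115% max)
Employment 58 ≥ 12 months
Not all requirements met → denied.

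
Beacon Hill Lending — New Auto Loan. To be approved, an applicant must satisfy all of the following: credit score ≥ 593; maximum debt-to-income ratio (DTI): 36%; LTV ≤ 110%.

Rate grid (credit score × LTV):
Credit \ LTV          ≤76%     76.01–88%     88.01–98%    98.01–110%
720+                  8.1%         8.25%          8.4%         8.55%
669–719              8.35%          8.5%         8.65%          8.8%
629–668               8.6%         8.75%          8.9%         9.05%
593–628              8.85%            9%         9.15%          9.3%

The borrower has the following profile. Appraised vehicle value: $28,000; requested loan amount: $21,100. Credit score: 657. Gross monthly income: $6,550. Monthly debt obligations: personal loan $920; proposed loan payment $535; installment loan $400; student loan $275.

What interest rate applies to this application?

8.6%

Credit score 657 ≥ 593; Total monthly debts = (920 + 535 + 400 + 275) = 2,130. DTI = 2,130/6,550 = 32.5% ≤ 36%
LTV: 21,100 ÷ 28,000 = 75.4%, within 110% cap
Row: 657 falls in 629–668. Column: 75.4% falls in ≤76%. Rate = 8.6%.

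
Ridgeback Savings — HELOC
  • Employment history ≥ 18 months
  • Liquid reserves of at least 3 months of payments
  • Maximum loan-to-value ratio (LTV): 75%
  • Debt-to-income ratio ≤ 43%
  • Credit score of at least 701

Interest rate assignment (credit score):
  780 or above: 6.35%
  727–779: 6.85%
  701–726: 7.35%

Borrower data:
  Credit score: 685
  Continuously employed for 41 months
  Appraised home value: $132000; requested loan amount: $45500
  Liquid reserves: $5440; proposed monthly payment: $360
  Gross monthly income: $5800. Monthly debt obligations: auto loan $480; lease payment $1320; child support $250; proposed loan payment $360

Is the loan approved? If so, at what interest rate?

Denied

Credit score 685 < 701 (below minimum)
Employment 41 ≥ 18 months
Reserves: 5,440 ÷ 360 = 15.1 months (meets 3-month minimum)
LTV: 45,500 ÷ 132,000 = 34.5%, within 75% cap
Total monthly debts = (480 + 1,320 + 250 + 360) = 2,410. DTI: 2,410 ÷ 5,800 = 41.6%, within the 43% cap
Not all requirements met → denied.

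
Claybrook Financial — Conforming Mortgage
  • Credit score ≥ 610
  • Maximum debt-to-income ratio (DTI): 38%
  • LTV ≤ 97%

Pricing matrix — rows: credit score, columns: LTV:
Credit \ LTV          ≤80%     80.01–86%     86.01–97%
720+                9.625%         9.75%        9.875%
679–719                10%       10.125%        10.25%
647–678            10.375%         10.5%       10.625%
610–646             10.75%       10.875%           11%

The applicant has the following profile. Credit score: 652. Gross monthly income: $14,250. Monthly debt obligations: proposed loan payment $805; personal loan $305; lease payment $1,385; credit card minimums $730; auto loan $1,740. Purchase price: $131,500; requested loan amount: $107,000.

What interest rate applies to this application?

Credit score 652 ≥ 610; Total monthly debts = (805 + 305 + 1,385 + 730 + 1,740) = 4,965. DTI: 4,965 ÷ 14,250 = 34.8%, within the 38% cap
LTV = 107,000/131,500 = 81.4% ≤ 97%
Score 652 is in the 647–678 band; LTV 81.4% is in the 80.01–86% band → 10.5%.

10.5%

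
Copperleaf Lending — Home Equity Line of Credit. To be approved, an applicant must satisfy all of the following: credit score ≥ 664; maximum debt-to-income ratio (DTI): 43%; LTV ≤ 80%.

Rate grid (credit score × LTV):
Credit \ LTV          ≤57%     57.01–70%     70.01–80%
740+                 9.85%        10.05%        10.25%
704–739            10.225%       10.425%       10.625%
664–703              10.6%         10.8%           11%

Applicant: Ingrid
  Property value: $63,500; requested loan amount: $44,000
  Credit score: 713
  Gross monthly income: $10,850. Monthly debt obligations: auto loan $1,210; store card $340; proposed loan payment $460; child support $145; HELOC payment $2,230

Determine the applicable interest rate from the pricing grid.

10.425%

Credit score 713 ≥ 664; Total monthly debts = (1,210 + 340 + 460 + 145 + 2,230) = 4,385. DTI: 4,385 ÷ 10,850 = 40.4%, within the 43% cap
Loan-to-value = 44,000/63,500 = 69.3% — pass (80% max)
Credit 713 → row 704–739; LTV 69.3% → column 57.01–70%. Grid cell → 10.425%.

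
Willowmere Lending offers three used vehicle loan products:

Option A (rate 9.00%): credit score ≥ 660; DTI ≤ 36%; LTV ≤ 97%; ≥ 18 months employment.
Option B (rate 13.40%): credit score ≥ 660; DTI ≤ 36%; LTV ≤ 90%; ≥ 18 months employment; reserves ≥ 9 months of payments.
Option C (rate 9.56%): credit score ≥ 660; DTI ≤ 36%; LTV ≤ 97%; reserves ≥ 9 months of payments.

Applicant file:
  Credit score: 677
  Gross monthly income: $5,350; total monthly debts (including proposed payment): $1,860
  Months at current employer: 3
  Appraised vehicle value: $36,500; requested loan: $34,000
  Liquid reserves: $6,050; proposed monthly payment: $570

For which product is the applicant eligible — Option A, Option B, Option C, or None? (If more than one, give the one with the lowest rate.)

DTI = 1,860/5,350 = 34.8%.
LTV = 34,000/36,500 = 93.2%.
Reserves = 6,050/570 = 10.6 months.
Option A: score 677 ≥ 660; DTI 34.8% ≤ 36%; LTV 93.2% ≤ 97%; employment 3 < 18 mo → does not qualify.
Option B: score 677 ≥ 660; DTI 34.8% ≤ 36%; LTV 93.2% > 90%; employment 3 < 18 mo; reserves 10.6 ≥ 9 mo → does not qualify.
Option C: score 677 ≥ 660; DTI 34.8% ≤ 36%; LTV 93.2% ≤ 97%; reserves 10.6 ≥ 9 mo → qualifies.

Option C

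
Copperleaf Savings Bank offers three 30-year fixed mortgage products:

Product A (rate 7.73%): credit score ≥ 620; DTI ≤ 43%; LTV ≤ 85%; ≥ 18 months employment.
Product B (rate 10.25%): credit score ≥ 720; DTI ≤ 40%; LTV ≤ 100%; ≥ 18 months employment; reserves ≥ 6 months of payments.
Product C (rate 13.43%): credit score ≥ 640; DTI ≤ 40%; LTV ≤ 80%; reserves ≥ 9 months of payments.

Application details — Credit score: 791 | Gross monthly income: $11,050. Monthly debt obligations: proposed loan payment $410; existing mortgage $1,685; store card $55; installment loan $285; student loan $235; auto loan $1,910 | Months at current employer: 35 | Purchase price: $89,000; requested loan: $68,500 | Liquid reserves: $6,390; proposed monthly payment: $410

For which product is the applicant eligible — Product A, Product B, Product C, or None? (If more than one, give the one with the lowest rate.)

Product A

Total debts = (410 + 1,685 + 55 + 285 + 235 + 1,910) = 4,580; DTI = 4,580/11,050 = 41.4%.
LTV = 68,500/89,000 = 77%.
Reserves = 6,390/410 = 15.6 months.
Product A: score 791 ≥ 620; DTI 41.4% ≤ 43%; LTV 77% ≤ 85%; employment 35 ≥ 18 mo → qualifies.
Product B: score 791 ≥ 720; DTI 41.4% > 40%; LTV 77% ≤ 100%; employment 35 ≥ 18 mo; reserves 15.6 ≥ 6 mo → does not qualify.
Product C: score 791 ≥ 640; DTI 41.4% > 40%; LTV 77% ≤ 80%; reserves 15.6 ≥ 9 mo → does not qualify.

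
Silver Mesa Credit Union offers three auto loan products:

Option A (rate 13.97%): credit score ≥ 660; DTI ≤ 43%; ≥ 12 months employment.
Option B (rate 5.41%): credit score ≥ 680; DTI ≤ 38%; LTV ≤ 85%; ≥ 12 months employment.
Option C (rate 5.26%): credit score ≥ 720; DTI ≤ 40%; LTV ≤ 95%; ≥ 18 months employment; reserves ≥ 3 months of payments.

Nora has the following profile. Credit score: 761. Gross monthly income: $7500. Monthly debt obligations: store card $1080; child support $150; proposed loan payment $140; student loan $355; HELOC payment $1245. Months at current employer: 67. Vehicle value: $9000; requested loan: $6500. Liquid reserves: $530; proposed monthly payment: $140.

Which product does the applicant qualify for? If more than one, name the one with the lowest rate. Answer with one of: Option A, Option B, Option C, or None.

Option C

Total debts = (1,080 + 150 + 140 + 355 + 1,245) = 2,970; DTI = 2,970/7,500 = 39.6%.
LTV = 6,500/9,000 = 72.2%.
Reserves = 530/140 = 3.8 months.
Option A: score 761 ≥ 660; DTI 39.6% ≤ 43%; employment 67 ≥ 12 mo → qualifies.
Option B: score 761 ≥ 680; DTI 39.6% > 38%; LTV 72.2% ≤ 85%; employment 67 ≥ 12 mo → does not qualify.
Option C: score 761 ≥ 720; DTI 39.6% ≤ 40%; LTV 72.2% ≤ 95%; employment 67 ≥ 18 mo; reserves 3.8 ≥ 3 mo → qualifies.
Qualifying: Option A, Option C. Lowest rate is 5.26% → Option C.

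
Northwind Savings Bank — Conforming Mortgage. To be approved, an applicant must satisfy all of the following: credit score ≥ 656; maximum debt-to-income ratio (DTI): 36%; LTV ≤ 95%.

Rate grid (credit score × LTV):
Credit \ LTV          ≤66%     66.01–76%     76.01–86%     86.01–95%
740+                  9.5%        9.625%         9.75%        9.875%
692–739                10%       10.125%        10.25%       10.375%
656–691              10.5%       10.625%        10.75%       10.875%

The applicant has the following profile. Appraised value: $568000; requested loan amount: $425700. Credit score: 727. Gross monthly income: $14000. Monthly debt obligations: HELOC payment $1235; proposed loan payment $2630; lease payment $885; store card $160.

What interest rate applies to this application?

Credit score 727 ≥ 656; Total monthly debts = (1,235 + 2,630 + 885 + 160) = 4,910. DTI = 4,910/14,000 = 35.1% ≤ 36%
Loan-to-value = 425,700/568,000 = 74.9% — pass (95% max)
Row: 727 falls in 692–739. Column: 74.9% falls in 66.01–76%. Rate = 10.125%.

10.125%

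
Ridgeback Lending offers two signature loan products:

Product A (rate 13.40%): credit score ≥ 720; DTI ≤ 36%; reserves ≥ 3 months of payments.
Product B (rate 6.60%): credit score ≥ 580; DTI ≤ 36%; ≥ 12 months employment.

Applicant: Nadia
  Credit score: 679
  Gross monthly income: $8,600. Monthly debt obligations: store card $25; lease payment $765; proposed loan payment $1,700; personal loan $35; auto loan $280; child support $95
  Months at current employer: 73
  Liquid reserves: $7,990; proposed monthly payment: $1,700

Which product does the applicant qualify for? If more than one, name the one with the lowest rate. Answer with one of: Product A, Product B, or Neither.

Total debts = (25 + 765 + 1,700 + 35 + 280 + 95) = 2,900; DTI = 2,900/8,600 = 33.7%.
Reserves = 7,990/1,700 = 4.7 months.
Product A: score 679 < 720; DTI 33.7% ≤ 36%; reserves 4.7 ≥ 3 mo → does not qualify.
Product B: score 679 ≥ 580; DTI 33.7% ≤ 36%; employment 73 ≥ 12 mo → qualifies.

Product B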